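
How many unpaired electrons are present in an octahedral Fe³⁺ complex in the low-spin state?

Fe sits in group 8; removing 3 electrons leaves Fe³⁺ with 8 − 3 = 5 d electrons.
Configuration: t₂g⁵ eg⁰, giving 1 unpaired electron.

1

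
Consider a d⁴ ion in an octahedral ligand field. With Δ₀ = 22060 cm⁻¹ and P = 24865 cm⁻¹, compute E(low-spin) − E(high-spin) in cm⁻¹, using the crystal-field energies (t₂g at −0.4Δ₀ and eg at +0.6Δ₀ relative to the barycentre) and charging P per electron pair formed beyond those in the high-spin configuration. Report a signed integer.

2805

High-spin d⁴ fills as t₂g³ eg¹ with CFSE 3(−0.4) + 1(+0.6) = -0.6Δ₀ = -13236 cm⁻¹.
For low-spin the configuration is t₂g⁴ eg⁰: orbital energy -1.6 × 22060 = -35296 cm⁻¹, and 1 additional pair relative to high-spin adds 24865 cm⁻¹, giving -10431 cm⁻¹.
Thus E(LS) − E(HS) = 2805 cm⁻¹.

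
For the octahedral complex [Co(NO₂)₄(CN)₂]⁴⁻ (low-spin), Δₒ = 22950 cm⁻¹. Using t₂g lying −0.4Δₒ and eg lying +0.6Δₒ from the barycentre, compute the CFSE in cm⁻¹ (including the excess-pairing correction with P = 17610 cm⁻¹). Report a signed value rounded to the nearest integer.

Ligand charges: 4×(-1) from NO₂⁻ and 2×(-1) from CN⁻ sum to -6; with overall charge -4, Co is +2.
Group 9 minus oxidation state +2 gives a d⁷ configuration for Co²⁺.
Electron filling gives t₂g⁶ eg¹.
The orbital stabilization is -1.8Δₒ = -1.8 × 22950 = -41310 cm⁻¹.
High-spin d⁷ would be t₂g⁵ eg² with 2 pairs; low-spin has 3, so 1 excess pair costs +1P = +17610 cm⁻¹.
Overall CFSE = -41310 + 17610 = -23700 cm⁻¹.

-23700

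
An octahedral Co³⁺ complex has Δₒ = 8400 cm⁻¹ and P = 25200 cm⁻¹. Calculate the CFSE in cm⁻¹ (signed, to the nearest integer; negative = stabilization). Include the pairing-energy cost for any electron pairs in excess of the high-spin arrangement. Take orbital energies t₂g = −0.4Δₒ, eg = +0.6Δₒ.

Co³⁺: group 9, so d-count = 9 − 3 = 6.
With Δₒ < P the complex is high-spin.
Configuration: t₂g⁴ eg².
Orbital CFSE = -0.4Δₒ = -0.4 × 8400 = -3360 cm⁻¹.
High-spin has no excess pairs, so no pairing correction applies.

-3360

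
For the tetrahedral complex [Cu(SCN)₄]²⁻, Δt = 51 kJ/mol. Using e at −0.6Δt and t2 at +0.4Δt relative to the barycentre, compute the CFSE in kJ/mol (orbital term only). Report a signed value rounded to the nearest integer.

Each SCN⁻ contributes -1; 4 × (-1) = -4. With overall charge -2, Cu is in the +2 oxidation state.
Cu is in group 11, so Cu²⁺ is d⁹ (11 − 2 = 9).
Tetrahedral splitting is small, so the complex is high-spin.
The d⁹ electrons fill as e^4 t2^5.
CFSE(orbital) = 4×(-0.6Δt) + 5×(0.4Δt) = -0.4Δt; with Δt = 51 kJ/mol that is -20 kJ/mol.

-20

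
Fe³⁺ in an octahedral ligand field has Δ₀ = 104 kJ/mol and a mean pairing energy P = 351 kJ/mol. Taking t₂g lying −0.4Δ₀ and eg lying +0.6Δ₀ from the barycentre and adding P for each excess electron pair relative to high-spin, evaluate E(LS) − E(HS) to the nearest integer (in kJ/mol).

Fe is in group 8, so Fe³⁺ is d⁵ (8 − 3 = 5).
High-spin: t₂g³ eg², CFSE = 0.0Δ₀ = 0 kJ/mol.
Low-spin t₂g⁵ eg⁰ gives -2.0Δ₀ = -208 kJ/mol, but forming 2 extra pairs costs 2P = 702 kJ/mol, so E(LS) = -208 + 702 = 494 kJ/mol.
Thus E(LS) − E(HS) = 494 kJ/mol.

494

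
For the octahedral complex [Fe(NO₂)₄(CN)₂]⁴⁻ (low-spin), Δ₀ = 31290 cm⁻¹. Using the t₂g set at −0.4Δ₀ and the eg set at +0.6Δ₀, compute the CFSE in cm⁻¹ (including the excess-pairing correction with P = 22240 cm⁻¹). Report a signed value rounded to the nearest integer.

-30616

Ligand charges: 4×(-1) from NO₂⁻ and 2×(-1) from CN⁻ sum to -6; with overall charge -4, Fe is +2.
Fe sits in group 8; removing 2 electrons leaves Fe²⁺ with 8 − 2 = 6 d electrons.
Configuration: t₂g⁶ eg⁰.
CFSE(orbital) = 6×(-0.4Δ₀) + 0×(0.6Δ₀) = -2.4Δ₀; with Δ₀ = 31290 cm⁻¹ that is -75096 cm⁻¹.
High-spin d⁶ would be t₂g⁴ eg² with 1 pair; low-spin has 3, so 2 excess pairs cost +2P = +44480 cm⁻¹.
Net CFSE = -75096 + 44480 = -30616 cm⁻¹.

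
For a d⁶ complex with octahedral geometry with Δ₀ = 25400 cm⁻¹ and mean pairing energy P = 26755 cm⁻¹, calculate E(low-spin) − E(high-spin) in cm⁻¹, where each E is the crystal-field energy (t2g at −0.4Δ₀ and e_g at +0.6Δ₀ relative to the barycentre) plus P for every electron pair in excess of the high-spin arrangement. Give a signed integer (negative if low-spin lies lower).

2710

High-spin d⁶ fills as t2g^4 e_g^2 with CFSE 4(−0.4) + 2(+0.6) = -0.4Δ₀ = -10160 cm⁻¹.
Low-spin: t2g^6 e_g^0, orbital CFSE = -2.4Δ₀ = -60960 cm⁻¹; plus 2 excess pairs × P = +53510 cm⁻¹; total -7450 cm⁻¹.
The difference is -7450 − (-10160) = 2710 cm⁻¹, so high-spin lies lower.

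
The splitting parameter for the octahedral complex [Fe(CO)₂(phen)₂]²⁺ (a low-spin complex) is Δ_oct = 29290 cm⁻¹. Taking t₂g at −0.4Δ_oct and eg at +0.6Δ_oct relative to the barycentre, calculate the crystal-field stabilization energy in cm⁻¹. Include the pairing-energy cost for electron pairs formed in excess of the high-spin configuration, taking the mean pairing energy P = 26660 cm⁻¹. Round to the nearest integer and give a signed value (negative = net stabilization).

-16976

Ligand charges: 2×(+0) from CO and 2×(+0) from phen sum to +0; with overall charge +2, Fe is +2.
Group 8 minus oxidation state +2 gives a d⁶ configuration for Fe²⁺.
Configuration: t₂g⁶ eg⁰.
CFSE(orbital) = 6×(-0.4Δ_oct) + 0×(0.6Δ_oct) = -2.4Δ_oct; with Δ_oct = 29290 cm⁻¹ that is -70296 cm⁻¹.
Pairing penalty: 3 pairs vs 1 in the high-spin reference → 2 extra × P = 53320 cm⁻¹.
Overall CFSE = -70296 + 53320 = -16976 cm⁻¹.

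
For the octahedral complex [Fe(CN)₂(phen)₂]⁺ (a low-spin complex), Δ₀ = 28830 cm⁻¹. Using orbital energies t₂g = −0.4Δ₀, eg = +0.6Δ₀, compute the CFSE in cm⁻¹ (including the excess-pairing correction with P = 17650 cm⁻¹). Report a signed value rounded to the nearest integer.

-22360

Ligand charges: 2×(-1) from CN⁻ and 2×(+0) from phen sum to -2; with overall charge +1, Fe is +3.
Fe sits in group 8; removing 3 electrons leaves Fe³⁺ with 8 − 3 = 5 d electrons.
Configuration: t₂g⁵ eg⁰.
The orbital stabilization is -2.0Δ₀ = -2.0 × 28830 = -57660 cm⁻¹.
Pairing penalty: 2 pairs vs 0 in the high-spin reference → 2 extra × P = 35300 cm⁻¹.
Net CFSE = -57660 + 35300 = -22360 cm⁻¹.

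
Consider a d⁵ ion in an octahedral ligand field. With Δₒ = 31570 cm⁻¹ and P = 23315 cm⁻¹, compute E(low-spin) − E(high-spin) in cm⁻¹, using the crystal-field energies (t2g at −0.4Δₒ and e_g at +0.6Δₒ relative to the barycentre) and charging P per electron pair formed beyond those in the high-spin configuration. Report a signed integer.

In the high-spin limit (t2g^3 e_g^2) the orbital term is 0.0Δₒ = 0 cm⁻¹, with no excess pairing.
Low-spin: t2g^5 e_g^0, orbital CFSE = -2.0Δₒ = -63140 cm⁻¹; plus 2 excess pairs × P = +46630 cm⁻¹; total -16510 cm⁻¹.
The difference is -16510 − (0) = -16510 cm⁻¹, so low-spin lies lower.

-16510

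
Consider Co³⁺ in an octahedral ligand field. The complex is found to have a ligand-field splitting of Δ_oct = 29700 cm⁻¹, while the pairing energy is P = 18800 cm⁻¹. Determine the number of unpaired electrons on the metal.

0

Group 9 minus oxidation state +3 gives a d⁶ configuration for Co³⁺.
Here Δ_oct > P (29700 > 18800), so the low-spin state is favoured.
Filling d⁶ accordingly: t₂g⁶ eg⁰.
Unpaired electrons: 0.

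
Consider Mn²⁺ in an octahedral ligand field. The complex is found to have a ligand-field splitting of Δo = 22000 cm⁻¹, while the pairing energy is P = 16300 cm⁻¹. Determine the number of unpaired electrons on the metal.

Mn is in group 7, so Mn²⁺ is d⁵ (7 − 2 = 5).
With Δo > P the complex is low-spin.
Filling d⁵ accordingly: t₂g⁵ eg⁰.
Unpaired electrons: 1.

1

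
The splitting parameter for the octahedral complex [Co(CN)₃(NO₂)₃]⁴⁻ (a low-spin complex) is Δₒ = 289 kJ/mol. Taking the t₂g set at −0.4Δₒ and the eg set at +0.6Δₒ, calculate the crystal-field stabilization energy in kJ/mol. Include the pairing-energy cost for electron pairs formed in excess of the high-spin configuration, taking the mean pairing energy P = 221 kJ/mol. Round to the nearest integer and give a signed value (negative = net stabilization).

-299

Ligand charges: 3×(-1) from CN⁻ and 3×(-1) from NO₂⁻ sum to -6; with overall charge -4, Co is +2.
Group 9 minus oxidation state +2 gives a d⁷ configuration for Co²⁺.
Configuration: t₂g⁶ eg¹.
Orbital CFSE = 6(-0.4) + 1(0.6) = -1.8Δₒ = -1.8 × 289 = -520 kJ/mol.
High-spin d⁷ would be t₂g⁵ eg² with 2 pairs; low-spin has 3, so 1 excess pair costs +1P = +221 kJ/mol.
Overall CFSE = -520 + 221 = -299 kJ/mol.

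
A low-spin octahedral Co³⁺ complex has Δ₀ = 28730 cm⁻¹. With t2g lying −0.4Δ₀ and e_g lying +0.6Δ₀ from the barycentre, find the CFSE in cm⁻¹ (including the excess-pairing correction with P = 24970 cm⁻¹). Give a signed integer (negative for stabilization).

Co sits in group 9; removing 3 electrons leaves Co³⁺ with 9 − 3 = 6 d electrons.
Electron filling gives t2g^6 e_g^0.
Orbital CFSE = 6(-0.4) + 0(0.6) = -2.4Δ₀ = -2.4 × 28730 = -68952 cm⁻¹.
Relative to high-spin t2g^4 e_g^2 (1 paired), the low-spin configuration has 2 additional pairs, contributing +2 × 24970 = +49940 cm⁻¹.
Combining: -68952 + 49940 = -19012 cm⁻¹.

-19012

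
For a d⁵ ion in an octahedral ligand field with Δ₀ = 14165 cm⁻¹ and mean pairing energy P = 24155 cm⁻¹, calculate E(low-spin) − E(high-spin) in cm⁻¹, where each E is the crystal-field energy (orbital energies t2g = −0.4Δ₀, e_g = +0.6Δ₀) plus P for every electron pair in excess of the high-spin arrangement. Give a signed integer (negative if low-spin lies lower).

19980

In the high-spin limit (t2g^3 e_g^2) the orbital term is 0.0Δ₀ = 0 cm⁻¹, with no excess pairing.
For low-spin the configuration is t2g^5 e_g^0: orbital energy -2.0 × 14165 = -28330 cm⁻¹, and 2 additional pairs relative to high-spin add 48310 cm⁻¹, giving 19980 cm⁻¹.
Thus E(LS) − E(HS) = 19980 cm⁻¹.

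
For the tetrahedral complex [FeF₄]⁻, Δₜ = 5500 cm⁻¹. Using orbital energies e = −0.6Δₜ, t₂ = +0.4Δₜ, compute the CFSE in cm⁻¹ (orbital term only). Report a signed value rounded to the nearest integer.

Each F⁻ contributes -1; 4 × (-1) = -4. With overall charge -1, Fe is in the +3 oxidation state.
Fe³⁺: group 8, so d-count = 8 − 3 = 5.
With tetrahedral geometry the complex is necessarily high-spin.
Configuration: e² t₂³.
Orbital CFSE = 2(-0.6) + 3(0.4) = 0.0Δₜ = 0.0 × 5500 = 0 cm⁻¹.

0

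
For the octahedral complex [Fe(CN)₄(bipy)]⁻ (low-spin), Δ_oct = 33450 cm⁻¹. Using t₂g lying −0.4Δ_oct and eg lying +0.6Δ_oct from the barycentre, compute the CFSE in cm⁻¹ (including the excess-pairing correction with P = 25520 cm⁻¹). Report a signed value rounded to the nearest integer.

Ligand charges: 4×(-1) from CN⁻ and 1×(+0) from bipy sum to -4; with overall charge -1, Fe is +3.
Fe sits in group 8; removing 3 electrons leaves Fe³⁺ with 8 − 3 = 5 d electrons.
Configuration: t₂g⁵ eg⁰.
The orbital stabilization is -2.0Δ_oct = -2.0 × 33450 = -66900 cm⁻¹.
Relative to high-spin t₂g³ eg² (0 paired), the low-spin configuration has 2 additional pairs, contributing +2 × 25520 = +51040 cm⁻¹.
Combining: -66900 + 51040 = -15860 cm⁻¹.

-15860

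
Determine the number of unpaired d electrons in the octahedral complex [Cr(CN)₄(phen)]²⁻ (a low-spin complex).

2

Ligand charges: 4×(-1) from CN⁻ and 1×(+0) from phen sum to -4; with overall charge -2, Cr is +2.
Cr is in group 6, so Cr²⁺ is d⁴ (6 − 2 = 4).
Configuration: t₂g⁴ eg⁰, giving 2 unpaired electrons.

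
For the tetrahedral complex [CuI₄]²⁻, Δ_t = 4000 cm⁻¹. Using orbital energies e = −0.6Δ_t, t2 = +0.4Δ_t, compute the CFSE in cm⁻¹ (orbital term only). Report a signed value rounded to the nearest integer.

Each I⁻ contributes -1; 4 × (-1) = -4. With overall charge -2, Cu is in the +2 oxidation state.
Group 11 minus oxidation state +2 gives a d⁹ configuration for Cu²⁺.
Tetrahedral fields are weak (Δₜ ≈ 4/9 Δₒ), so electrons fill high-spin.
The d⁹ electrons fill as e^4 t2^5.
The orbital stabilization is -0.4Δ_t = -0.4 × 4000 = -1600 cm⁻¹.

-1600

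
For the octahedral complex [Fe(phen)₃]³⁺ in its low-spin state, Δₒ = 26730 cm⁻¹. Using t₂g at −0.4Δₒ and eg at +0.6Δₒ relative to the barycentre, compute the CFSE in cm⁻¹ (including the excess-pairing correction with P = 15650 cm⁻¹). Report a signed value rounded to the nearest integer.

-22160

phen is neutral, so the +3 overall charge sits on Fe: oxidation state +3.
Fe sits in group 8; removing 3 electrons leaves Fe³⁺ with 8 − 3 = 5 d electrons.
Electron filling gives t₂g⁵ eg⁰.
Orbital CFSE = 5(-0.4) + 0(0.6) = -2.0Δₒ = -2.0 × 26730 = -53460 cm⁻¹.
Relative to high-spin t₂g³ eg² (0 paired), the low-spin configuration has 2 additional pairs, contributing +2 × 15650 = +31300 cm⁻¹.
Combining: -53460 + 31300 = -22160 cm⁻¹.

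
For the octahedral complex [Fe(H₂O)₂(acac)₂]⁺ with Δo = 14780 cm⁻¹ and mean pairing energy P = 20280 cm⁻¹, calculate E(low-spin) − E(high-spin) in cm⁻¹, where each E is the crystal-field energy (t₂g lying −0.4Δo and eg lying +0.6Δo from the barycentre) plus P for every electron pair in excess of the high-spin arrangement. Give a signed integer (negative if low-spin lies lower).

Ligand charges: 2×(+0) from H₂O and 2×(-1) from acac⁻ sum to -2; with overall charge +1, Fe is +3.
Group 8 minus oxidation state +3 gives a d⁵ configuration for Fe³⁺.
High-spin d⁵ fills as t₂g³ eg² with CFSE 3(−0.4) + 2(+0.6) = 0.0Δo = 0 cm⁻¹.
For low-spin the configuration is t₂g⁵ eg⁰: orbital energy -2.0 × 14780 = -29560 cm⁻¹, and 2 additional pairs relative to high-spin add 40560 cm⁻¹, giving 11000 cm⁻¹.
Thus E(LS) − E(HS) = 11000 cm⁻¹.

11000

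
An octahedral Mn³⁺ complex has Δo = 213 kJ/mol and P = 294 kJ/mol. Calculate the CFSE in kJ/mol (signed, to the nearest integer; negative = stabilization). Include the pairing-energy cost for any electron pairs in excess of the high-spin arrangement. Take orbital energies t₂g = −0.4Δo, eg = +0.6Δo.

Mn is in group 7, so Mn³⁺ is d⁴ (7 − 3 = 4).
With Δo < P the complex is high-spin.
That gives t₂g³ eg¹.
Orbital CFSE = -0.6Δo = -0.6 × 213 = -128 kJ/mol.
High-spin has no excess pairs, so no pairing correction applies.

-128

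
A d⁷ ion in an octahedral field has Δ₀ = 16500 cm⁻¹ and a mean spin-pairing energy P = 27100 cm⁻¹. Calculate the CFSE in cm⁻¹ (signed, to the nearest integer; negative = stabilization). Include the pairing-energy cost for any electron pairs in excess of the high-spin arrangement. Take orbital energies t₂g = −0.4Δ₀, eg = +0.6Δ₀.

With Δ₀ < P the complex is high-spin.
Filling d⁷ accordingly: t₂g⁵ eg².
Orbital CFSE = -0.8Δ₀ = -0.8 × 16500 = -13200 cm⁻¹.
High-spin has no excess pairs, so no pairing correction applies.

-13200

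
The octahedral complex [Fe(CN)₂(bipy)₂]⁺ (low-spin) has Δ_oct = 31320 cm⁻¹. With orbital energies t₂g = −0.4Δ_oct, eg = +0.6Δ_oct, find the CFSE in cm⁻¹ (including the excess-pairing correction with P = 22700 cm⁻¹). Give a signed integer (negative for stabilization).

Ligand charges: 2×(-1) from CN⁻ and 2×(+0) from bipy sum to -2; with overall charge +1, Fe is +3.
Fe sits in group 8; removing 3 electrons leaves Fe³⁺ with 8 − 3 = 5 d electrons.
Configuration: t₂g⁵ eg⁰.
The orbital stabilization is -2.0Δ_oct = -2.0 × 31320 = -62640 cm⁻¹.
High-spin d⁵ would be t₂g³ eg² with 0 pairs; low-spin has 2, so 2 excess pairs cost +2P = +45400 cm⁻¹.
Combining: -62640 + 45400 = -17240 cm⁻¹.

-17240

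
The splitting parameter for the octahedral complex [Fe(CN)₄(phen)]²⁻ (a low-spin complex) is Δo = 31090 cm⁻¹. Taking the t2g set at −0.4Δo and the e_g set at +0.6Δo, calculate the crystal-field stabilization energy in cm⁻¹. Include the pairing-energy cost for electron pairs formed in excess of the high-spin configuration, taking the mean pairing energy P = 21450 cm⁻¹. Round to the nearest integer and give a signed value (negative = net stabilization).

Ligand charges: 4×(-1) from CN⁻ and 1×(+0) from phen sum to -4; with overall charge -2, Fe is +2.
Fe is in group 8, so Fe²⁺ is d⁶ (8 − 2 = 6).
Configuration: t2g^6 e_g^0.
CFSE(orbital) = 6×(-0.4Δo) + 0×(0.6Δo) = -2.4Δo; with Δo = 31090 cm⁻¹ that is -74616 cm⁻¹.
Relative to high-spin t2g^4 e_g^2 (1 paired), the low-spin configuration has 2 additional pairs, contributing +2 × 21450 = +42900 cm⁻¹.
Combining: -74616 + 42900 = -31716 cm⁻¹.

-31716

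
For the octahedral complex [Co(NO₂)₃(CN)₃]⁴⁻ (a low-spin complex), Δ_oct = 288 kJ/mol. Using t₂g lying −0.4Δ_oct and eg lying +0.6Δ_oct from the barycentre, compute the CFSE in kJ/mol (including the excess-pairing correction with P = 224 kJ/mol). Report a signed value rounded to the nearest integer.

-294

Ligand charges: 3×(-1) from NO₂⁻ and 3×(-1) from CN⁻ sum to -6; with overall charge -4, Co is +2.
Co sits in group 9; removing 2 electrons leaves Co²⁺ with 9 − 2 = 7 d electrons.
The d⁷ electrons fill as t₂g⁶ eg¹.
The orbital stabilization is -1.8Δ_oct = -1.8 × 288 = -518 kJ/mol.
Relative to high-spin t₂g⁵ eg² (2 paired), the low-spin configuration has 1 additional pair, contributing +1 × 224 = +224 kJ/mol.
Net CFSE = -518 + 224 = -294 kJ/mol.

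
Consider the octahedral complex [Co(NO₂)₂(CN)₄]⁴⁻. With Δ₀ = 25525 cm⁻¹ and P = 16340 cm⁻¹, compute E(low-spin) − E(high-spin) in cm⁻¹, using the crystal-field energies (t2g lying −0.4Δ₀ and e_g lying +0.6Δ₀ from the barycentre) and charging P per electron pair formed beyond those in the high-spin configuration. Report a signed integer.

-9185

Ligand charges: 2×(-1) from NO₂⁻ and 4×(-1) from CN⁻ sum to -6; with overall charge -4, Co is +2.
Group 9 minus oxidation state +2 gives a d⁷ configuration for Co²⁺.
High-spin d⁷ fills as t2g^5 e_g^2 with CFSE 5(−0.4) + 2(+0.6) = -0.8Δ₀ = -20420 cm⁻¹.
Low-spin t2g^6 e_g^1 gives -1.8Δ₀ = -45945 cm⁻¹, but forming 1 extra pair costs 1P = 16340 cm⁻¹, so E(LS) = -45945 + 16340 = -29605 cm⁻¹.
E(LS) − E(HS) = -29605 − (-20420) = -9185 cm⁻¹.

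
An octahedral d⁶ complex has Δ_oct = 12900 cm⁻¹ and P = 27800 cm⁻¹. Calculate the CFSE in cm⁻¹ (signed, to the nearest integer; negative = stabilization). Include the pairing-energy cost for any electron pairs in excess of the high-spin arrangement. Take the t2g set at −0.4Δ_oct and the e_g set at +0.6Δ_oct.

Here Δ_oct < P (12900 < 27800), so the high-spin state is favoured.
Configuration: t2g^4 e_g^2.
Orbital CFSE = -0.4Δ_oct = -0.4 × 12900 = -5160 cm⁻¹.
High-spin has no excess pairs, so no pairing correction applies.

-5160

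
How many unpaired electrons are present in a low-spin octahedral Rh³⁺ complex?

Rh is in group 9, so Rh³⁺ is d⁶ (9 − 3 = 6).
Configuration: t₂g⁶ eg⁰, giving 0 unpaired electrons.

0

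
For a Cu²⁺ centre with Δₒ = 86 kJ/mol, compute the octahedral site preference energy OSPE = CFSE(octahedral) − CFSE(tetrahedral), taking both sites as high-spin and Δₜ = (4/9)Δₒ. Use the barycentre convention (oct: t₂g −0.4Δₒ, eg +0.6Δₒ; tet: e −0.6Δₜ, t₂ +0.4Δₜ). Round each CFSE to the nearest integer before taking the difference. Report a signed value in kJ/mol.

Cu is in group 11, so Cu²⁺ is d⁹ (11 − 2 = 9).
Octahedral (high-spin): t₂g⁶ eg³, CFSE = 6(−0.4) + 3(+0.6) = -0.6Δₒ = -0.6 × 86 = -52 kJ/mol.
Tetrahedral e⁴ t₂⁵ gives -0.4Δₜ = -0.4 × (4/9) × 86 = -15 kJ/mol.
Subtracting, OSPE = -52 − (-15) = -37 kJ/mol.

-37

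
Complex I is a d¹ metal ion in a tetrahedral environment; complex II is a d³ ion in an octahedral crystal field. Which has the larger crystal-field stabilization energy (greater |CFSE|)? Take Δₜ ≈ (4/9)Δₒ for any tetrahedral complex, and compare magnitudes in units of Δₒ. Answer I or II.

I: Tetrahedral fields are weak (Δₜ ≈ 4/9 Δₒ), so electrons fill high-spin; e¹ t₂⁰, CFSE = -0.6Δₜ ≈ -0.27Δₒ.
II: t₂g³ eg⁰, CFSE = -1.2Δₒ.
So II has the larger |CFSE|.

II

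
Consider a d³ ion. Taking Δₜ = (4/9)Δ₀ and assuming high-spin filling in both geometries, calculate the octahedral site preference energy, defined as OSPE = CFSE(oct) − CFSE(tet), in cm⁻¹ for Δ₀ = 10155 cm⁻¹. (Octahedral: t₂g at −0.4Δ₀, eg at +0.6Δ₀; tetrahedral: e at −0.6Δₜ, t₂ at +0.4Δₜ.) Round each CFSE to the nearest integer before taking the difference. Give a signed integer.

In an octahedral site d³ (HS) is t₂g³ eg⁰, giving CFSE(oct) = -1.2Δ₀ = -12186 cm⁻¹.
Tetrahedral e² t₂¹ gives -0.8Δₜ = -0.8 × (4/9) × 10155 = -3611 cm⁻¹.
OSPE = CFSE(oct) − CFSE(tet) = -12186 − (-3611) = -8575 cm⁻¹.

-8575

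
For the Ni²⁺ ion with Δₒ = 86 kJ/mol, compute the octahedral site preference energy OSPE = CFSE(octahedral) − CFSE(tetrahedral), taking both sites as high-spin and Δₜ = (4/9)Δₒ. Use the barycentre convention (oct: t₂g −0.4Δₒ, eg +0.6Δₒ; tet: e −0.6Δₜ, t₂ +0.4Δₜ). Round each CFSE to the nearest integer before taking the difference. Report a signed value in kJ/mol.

-72

Ni is in group 10, so Ni²⁺ is d⁸ (10 − 2 = 8).
Octahedral (high-spin): t2g^6 e_g^2, CFSE = 6(−0.4) + 2(+0.6) = -1.2Δₒ = -1.2 × 86 = -103 kJ/mol.
Tetrahedral e^4 t2^4 gives -0.8Δₜ = -0.8 × (4/9) × 86 = -31 kJ/mol.
OSPE = -103 − (-31) = -72 kJ/mol.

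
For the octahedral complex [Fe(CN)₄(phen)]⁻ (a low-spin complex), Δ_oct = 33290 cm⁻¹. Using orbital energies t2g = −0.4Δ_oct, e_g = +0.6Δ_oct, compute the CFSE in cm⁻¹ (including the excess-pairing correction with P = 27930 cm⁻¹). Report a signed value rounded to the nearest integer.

-10720

Ligand charges: 4×(-1) from CN⁻ and 1×(+0) from phen sum to -4; with overall charge -1, Fe is +3.
Fe sits in group 8; removing 3 electrons leaves Fe³⁺ with 8 − 3 = 5 d electrons.
Electron filling gives t2g^5 e_g^0.
Orbital CFSE = 5(-0.4) + 0(0.6) = -2.0Δ_oct = -2.0 × 33290 = -66580 cm⁻¹.
Relative to high-spin t2g^3 e_g^2 (0 paired), the low-spin configuration has 2 additional pairs, contributing +2 × 27930 = +55860 cm⁻¹.
Net CFSE = -66580 + 55860 = -10720 cm⁻¹.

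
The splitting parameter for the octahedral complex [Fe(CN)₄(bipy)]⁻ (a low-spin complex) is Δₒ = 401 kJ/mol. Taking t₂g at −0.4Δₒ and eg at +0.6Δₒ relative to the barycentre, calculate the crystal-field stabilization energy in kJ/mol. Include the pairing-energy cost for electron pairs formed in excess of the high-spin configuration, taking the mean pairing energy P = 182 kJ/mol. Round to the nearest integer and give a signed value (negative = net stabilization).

-438

Ligand charges: 4×(-1) from CN⁻ and 1×(+0) from bipy sum to -4; with overall charge -1, Fe is +3.
Fe³⁺: group 8, so d-count = 8 − 3 = 5.
The d⁵ electrons fill as t₂g⁵ eg⁰.
Orbital CFSE = 5(-0.4) + 0(0.6) = -2.0Δₒ = -2.0 × 401 = -802 kJ/mol.
Pairing penalty: 2 pairs vs 0 in the high-spin reference → 2 extra × P = 364 kJ/mol.
Net CFSE = -802 + 364 = -438 kJ/mol.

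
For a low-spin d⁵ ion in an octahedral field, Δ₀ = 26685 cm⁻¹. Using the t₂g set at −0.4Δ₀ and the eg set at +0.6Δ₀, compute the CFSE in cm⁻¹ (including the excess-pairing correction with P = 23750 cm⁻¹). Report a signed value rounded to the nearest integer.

Configuration: t₂g⁵ eg⁰.
Orbital CFSE = 5(-0.4) + 0(0.6) = -2.0Δ₀ = -2.0 × 26685 = -53370 cm⁻¹.
Relative to high-spin t₂g³ eg² (0 paired), the low-spin configuration has 2 additional pairs, contributing +2 × 23750 = +47500 cm⁻¹.
Net CFSE = -53370 + 47500 = -5870 cm⁻¹.

-5870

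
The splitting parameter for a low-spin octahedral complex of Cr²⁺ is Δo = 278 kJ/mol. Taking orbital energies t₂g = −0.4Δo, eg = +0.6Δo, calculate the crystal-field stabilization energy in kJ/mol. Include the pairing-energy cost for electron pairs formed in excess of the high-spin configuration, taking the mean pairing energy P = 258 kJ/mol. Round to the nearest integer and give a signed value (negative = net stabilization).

Group 6 minus oxidation state +2 gives a d⁴ configuration for Cr²⁺.
Electron filling gives t₂g⁴ eg⁰.
The orbital stabilization is -1.6Δo = -1.6 × 278 = -445 kJ/mol.
High-spin d⁴ would be t₂g³ eg¹ with 0 pairs; low-spin has 1, so 1 excess pair costs +1P = +258 kJ/mol.
Combining: -445 + 258 = -187 kJ/mol.

-187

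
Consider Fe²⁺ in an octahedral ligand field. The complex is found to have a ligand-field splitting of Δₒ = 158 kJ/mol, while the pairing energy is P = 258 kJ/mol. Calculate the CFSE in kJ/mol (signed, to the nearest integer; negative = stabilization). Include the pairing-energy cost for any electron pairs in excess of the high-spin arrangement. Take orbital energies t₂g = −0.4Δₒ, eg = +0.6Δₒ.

Fe²⁺: group 8, so d-count = 8 − 2 = 6.
Δₒ < P, so pairing is avoided: the ground state is high-spin.
Filling d⁶ accordingly: t₂g⁴ eg².
Orbital CFSE = -0.4Δₒ = -0.4 × 158 = -63 kJ/mol.
High-spin has no excess pairs, so no pairing correction applies.

-63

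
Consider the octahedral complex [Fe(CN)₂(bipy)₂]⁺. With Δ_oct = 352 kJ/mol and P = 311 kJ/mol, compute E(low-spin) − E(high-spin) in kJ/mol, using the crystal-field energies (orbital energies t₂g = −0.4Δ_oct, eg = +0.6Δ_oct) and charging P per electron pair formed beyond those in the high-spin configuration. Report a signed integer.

Ligand charges: 2×(-1) from CN⁻ and 2×(+0) from bipy sum to -2; with overall charge +1, Fe is +3.
Fe sits in group 8; removing 3 electrons leaves Fe³⁺ with 8 − 3 = 5 d electrons.
In the high-spin limit (t₂g³ eg²) the orbital term is 0.0Δ_oct = 0 kJ/mol, with no excess pairing.
Low-spin: t₂g⁵ eg⁰, orbital CFSE = -2.0Δ_oct = -704 kJ/mol; plus 2 excess pairs × P = +622 kJ/mol; total -82 kJ/mol.
The difference is -82 − (0) = -82 kJ/mol, so low-spin lies lower.

-82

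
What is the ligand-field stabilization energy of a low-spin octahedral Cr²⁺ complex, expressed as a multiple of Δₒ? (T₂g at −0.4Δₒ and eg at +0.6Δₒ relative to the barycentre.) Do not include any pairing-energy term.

Cr sits in group 6; removing 2 electrons leaves Cr²⁺ with 6 − 2 = 4 d electrons.
Configuration: t₂g⁴ eg⁰.
CFSE = 4(-0.4Δₒ) + 0(0.6Δₒ) = -1.6Δₒ + 0.0Δₒ = -1.6Δₒ.

-1.6 Δₒ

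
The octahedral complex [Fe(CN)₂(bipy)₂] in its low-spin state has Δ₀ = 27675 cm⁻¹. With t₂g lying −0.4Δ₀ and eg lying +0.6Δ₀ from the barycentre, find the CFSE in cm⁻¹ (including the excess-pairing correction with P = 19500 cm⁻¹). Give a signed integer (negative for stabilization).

Ligand charges: 2×(-1) from CN⁻ and 2×(+0) from bipy sum to -2; with overall charge +0, Fe is +2.
Fe²⁺: group 8, so d-count = 8 − 2 = 6.
Electron filling gives t₂g⁶ eg⁰.
CFSE(orbital) = 6×(-0.4Δ₀) + 0×(0.6Δ₀) = -2.4Δ₀; with Δ₀ = 27675 cm⁻¹ that is -66420 cm⁻¹.
High-spin d⁶ would be t₂g⁴ eg² with 1 pair; low-spin has 3, so 2 excess pairs cost +2P = +39000 cm⁻¹.
Combining: -66420 + 39000 = -27420 cm⁻¹.

-27420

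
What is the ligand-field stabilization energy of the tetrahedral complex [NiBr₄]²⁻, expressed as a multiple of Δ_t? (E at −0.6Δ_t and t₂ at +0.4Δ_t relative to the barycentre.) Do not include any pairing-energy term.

Each Br⁻ contributes -1; 4 × (-1) = -4. With overall charge -2, Ni is in the +2 oxidation state.
Group 10 minus oxidation state +2 gives a d⁸ configuration for Ni²⁺.
Tetrahedral fields are weak (Δₜ ≈ 4/9 Δₒ), so electrons fill high-spin.
Configuration: e⁴ t₂⁴.
CFSE = 4(-0.6Δ_t) + 4(0.4Δ_t) = -2.4Δ_t + 1.6Δ_t = -0.8Δ_t.

-0.8 Δ_t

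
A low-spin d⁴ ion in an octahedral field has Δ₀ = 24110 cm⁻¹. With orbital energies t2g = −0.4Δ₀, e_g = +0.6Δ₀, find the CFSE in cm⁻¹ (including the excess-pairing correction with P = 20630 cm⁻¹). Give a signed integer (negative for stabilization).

-17946

Electron filling gives t2g^4 e_g^0.
Orbital CFSE = 4(-0.4) + 0(0.6) = -1.6Δ₀ = -1.6 × 24110 = -38576 cm⁻¹.
Pairing penalty: 1 pair vs 0 in the high-spin reference → 1 extra × P = 20630 cm⁻¹.
Overall CFSE = -38576 + 20630 = -17946 cm⁻¹.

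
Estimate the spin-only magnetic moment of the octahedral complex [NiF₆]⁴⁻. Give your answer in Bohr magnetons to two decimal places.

Each F⁻ contributes -1; 6 × (-1) = -6. With overall charge -4, Ni is in the +2 oxidation state.
Ni sits in group 10; removing 2 electrons leaves Ni²⁺ with 10 − 2 = 8 d electrons.
Configuration: t2g^6 e_g^2 → 2 unpaired electrons.
μ(spin-only) = √[2(2+2)] = √8 ≈ 2.83 Bohr magnetons.

2.83 Bohr magnetons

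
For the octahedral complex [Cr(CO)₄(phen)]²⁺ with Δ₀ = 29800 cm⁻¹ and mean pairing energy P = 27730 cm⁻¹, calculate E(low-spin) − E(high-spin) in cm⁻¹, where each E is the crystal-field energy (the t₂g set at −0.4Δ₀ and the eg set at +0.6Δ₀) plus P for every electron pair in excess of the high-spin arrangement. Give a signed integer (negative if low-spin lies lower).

Ligand charges: 4×(+0) from CO and 1×(+0) from phen sum to +0; with overall charge +2, Cr is +2.
Group 6 minus oxidation state +2 gives a d⁴ configuration for Cr²⁺.
High-spin d⁴ fills as t₂g³ eg¹ with CFSE 3(−0.4) + 1(+0.6) = -0.6Δ₀ = -17880 cm⁻¹.
For low-spin the configuration is t₂g⁴ eg⁰: orbital energy -1.6 × 29800 = -47680 cm⁻¹, and 1 additional pair relative to high-spin adds 27730 cm⁻¹, giving -19950 cm⁻¹.
E(LS) − E(HS) = -19950 − (-17880) = -2070 cm⁻¹.

-2070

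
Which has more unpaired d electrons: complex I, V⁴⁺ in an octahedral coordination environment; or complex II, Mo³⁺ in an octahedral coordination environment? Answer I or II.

II

I: V⁴⁺: group 5, so d-count = 5 − 4 = 1; t₂g¹ eg⁰ → 1 unpaired.
II: Mo is in group 6, so Mo³⁺ is d³ (6 − 3 = 3); For octahedral d³ the high- and low-spin configurations coincide; t2g^3 e_g^0 → 3 unpaired.
So II has more unpaired electrons.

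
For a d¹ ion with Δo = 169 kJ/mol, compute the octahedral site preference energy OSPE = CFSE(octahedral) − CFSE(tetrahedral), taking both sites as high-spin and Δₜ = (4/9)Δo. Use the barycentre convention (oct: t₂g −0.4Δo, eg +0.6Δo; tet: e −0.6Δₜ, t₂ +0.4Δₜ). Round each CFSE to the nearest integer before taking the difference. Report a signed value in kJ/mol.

In an octahedral site d¹ (HS) is t₂g¹ eg⁰, giving CFSE(oct) = -0.4Δo = -68 kJ/mol.
Tetrahedral: e¹ t₂⁰, CFSE = 1(−0.6) + 0(+0.4) = -0.6Δₜ = -0.6 × (4/9) × 169 = -45 kJ/mol.
OSPE = -68 − (-45) = -23 kJ/mol.

-23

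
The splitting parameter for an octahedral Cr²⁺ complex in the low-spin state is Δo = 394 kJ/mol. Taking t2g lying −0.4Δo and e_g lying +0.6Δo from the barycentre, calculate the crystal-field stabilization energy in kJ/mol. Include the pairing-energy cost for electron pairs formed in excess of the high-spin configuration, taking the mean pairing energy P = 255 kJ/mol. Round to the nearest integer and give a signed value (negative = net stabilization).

Cr is in group 6, so Cr²⁺ is d⁴ (6 − 2 = 4).
Configuration: t2g^4 e_g^0.
The orbital stabilization is -1.6Δo = -1.6 × 394 = -630 kJ/mol.
Relative to high-spin t2g^3 e_g^1 (0 paired), the low-spin configuration has 1 additional pair, contributing +1 × 255 = +255 kJ/mol.
Combining: -630 + 255 = -375 kJ/mol.

-375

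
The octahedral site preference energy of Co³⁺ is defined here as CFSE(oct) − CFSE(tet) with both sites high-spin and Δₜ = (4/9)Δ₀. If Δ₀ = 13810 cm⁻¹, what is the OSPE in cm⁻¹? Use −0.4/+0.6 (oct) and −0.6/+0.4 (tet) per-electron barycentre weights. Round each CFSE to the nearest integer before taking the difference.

Co is in group 9, so Co³⁺ is d⁶ (9 − 3 = 6).
Octahedral high-spin t₂g⁴ eg²: CFSE = -0.4 × 13810 = -5524 cm⁻¹.
In a tetrahedral site the filling is e³ t₂³: CFSE(tet) = -0.6Δₜ = -0.6 × (4/9)(13810) = -3683 cm⁻¹.
OSPE = -5524 − (-3683) = -1841 cm⁻¹.

-1841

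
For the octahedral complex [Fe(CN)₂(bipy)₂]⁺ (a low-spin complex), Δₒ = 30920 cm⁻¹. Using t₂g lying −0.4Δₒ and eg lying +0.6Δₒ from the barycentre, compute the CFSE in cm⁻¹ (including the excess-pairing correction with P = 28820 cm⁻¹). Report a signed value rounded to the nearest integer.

Ligand charges: 2×(-1) from CN⁻ and 2×(+0) from bipy sum to -2; with overall charge +1, Fe is +3.
Fe³⁺: group 8, so d-count = 8 − 3 = 5.
Electron filling gives t₂g⁵ eg⁰.
Orbital CFSE = 5(-0.4) + 0(0.6) = -2.0Δₒ = -2.0 × 30920 = -61840 cm⁻¹.
Pairing penalty: 2 pairs vs 0 in the high-spin reference → 2 extra × P = 57640 cm⁻¹.
Net CFSE = -61840 + 57640 = -4200 cm⁻¹.

-4200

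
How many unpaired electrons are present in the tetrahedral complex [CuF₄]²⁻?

Each F⁻ contributes -1; 4 × (-1) = -4. With overall charge -2, Cu is in the +2 oxidation state.
Cu is in group 11, so Cu²⁺ is d⁹ (11 − 2 = 9).
With tetrahedral geometry the complex is necessarily high-spin.
Configuration: e⁴ t₂⁵, giving 1 unpaired electron.

1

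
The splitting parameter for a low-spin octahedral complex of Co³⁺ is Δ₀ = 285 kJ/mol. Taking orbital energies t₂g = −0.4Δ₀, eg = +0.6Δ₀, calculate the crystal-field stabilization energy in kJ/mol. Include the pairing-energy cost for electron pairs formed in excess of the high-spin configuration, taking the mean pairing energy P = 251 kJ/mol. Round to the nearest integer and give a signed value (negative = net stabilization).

Co is in group 9, so Co³⁺ is d⁶ (9 − 3 = 6).
Electron filling gives t₂g⁶ eg⁰.
The orbital stabilization is -2.4Δ₀ = -2.4 × 285 = -684 kJ/mol.
Pairing penalty: 3 pairs vs 1 in the high-spin reference → 2 extra × P = 502 kJ/mol.
Overall CFSE = -684 + 502 = -182 kJ/mol.

-182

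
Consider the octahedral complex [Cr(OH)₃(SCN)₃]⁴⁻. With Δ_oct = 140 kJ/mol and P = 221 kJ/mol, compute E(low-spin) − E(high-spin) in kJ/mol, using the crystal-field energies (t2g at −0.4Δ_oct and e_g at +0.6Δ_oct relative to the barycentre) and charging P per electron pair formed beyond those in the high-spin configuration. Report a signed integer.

Ligand charges: 3×(-1) from OH⁻ and 3×(-1) from SCN⁻ sum to -6; with overall charge -4, Cr is +2.
Cr sits in group 6; removing 2 electrons leaves Cr²⁺ with 6 − 2 = 4 d electrons.
High-spin d⁴ fills as t2g^3 e_g^1 with CFSE 3(−0.4) + 1(+0.6) = -0.6Δ_oct = -84 kJ/mol.
Low-spin t2g^4 e_g^0 gives -1.6Δ_oct = -224 kJ/mol, but forming 1 extra pair costs 1P = 221 kJ/mol, so E(LS) = -224 + 221 = -3 kJ/mol.
Thus E(LS) − E(HS) = 81 kJ/mol.

81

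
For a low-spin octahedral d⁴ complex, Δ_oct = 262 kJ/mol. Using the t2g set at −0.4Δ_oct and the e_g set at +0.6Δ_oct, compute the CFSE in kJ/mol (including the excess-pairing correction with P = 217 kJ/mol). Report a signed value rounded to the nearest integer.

Configuration: t2g^4 e_g^0.
CFSE(orbital) = 4×(-0.4Δ_oct) + 0×(0.6Δ_oct) = -1.6Δ_oct; with Δ_oct = 262 kJ/mol that is -419 kJ/mol.
Relative to high-spin t2g^3 e_g^1 (0 paired), the low-spin configuration has 1 additional pair, contributing +1 × 217 = +217 kJ/mol.
Combining: -419 + 217 = -202 kJ/mol.

-202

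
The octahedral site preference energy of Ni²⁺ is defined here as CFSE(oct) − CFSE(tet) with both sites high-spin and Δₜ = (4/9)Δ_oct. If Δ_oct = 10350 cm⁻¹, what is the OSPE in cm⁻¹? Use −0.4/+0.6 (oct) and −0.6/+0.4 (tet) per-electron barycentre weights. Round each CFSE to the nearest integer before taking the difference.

Ni²⁺: group 10, so d-count = 10 − 2 = 8.
Octahedral (high-spin): t2g^6 e_g^2, CFSE = 6(−0.4) + 2(+0.6) = -1.2Δ_oct = -1.2 × 10350 = -12420 cm⁻¹.
Tetrahedral e^4 t2^4 gives -0.8Δₜ = -0.8 × (4/9) × 10350 = -3680 cm⁻¹.
Subtracting, OSPE = -12420 − (-3680) = -8740 cm⁻¹.

-8740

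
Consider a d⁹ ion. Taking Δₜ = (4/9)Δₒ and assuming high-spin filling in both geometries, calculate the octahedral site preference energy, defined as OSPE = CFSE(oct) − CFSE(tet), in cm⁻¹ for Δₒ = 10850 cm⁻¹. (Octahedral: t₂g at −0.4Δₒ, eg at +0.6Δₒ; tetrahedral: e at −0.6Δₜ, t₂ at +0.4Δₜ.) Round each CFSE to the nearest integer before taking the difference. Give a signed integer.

Octahedral (high-spin): t₂g⁶ eg³, CFSE = 6(−0.4) + 3(+0.6) = -0.6Δₒ = -0.6 × 10850 = -6510 cm⁻¹.
Tetrahedral: e⁴ t₂⁵, CFSE = 4(−0.6) + 5(+0.4) = -0.4Δₜ = -0.4 × (4/9) × 10850 = -1929 cm⁻¹.
Subtracting, OSPE = -6510 − (-1929) = -4581 cm⁻¹.

-4581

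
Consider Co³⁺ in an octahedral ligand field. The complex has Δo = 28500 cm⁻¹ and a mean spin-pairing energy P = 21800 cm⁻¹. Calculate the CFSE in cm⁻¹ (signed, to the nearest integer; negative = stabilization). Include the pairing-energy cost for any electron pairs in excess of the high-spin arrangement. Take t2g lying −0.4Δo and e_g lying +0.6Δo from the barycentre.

-24800

Co sits in group 9; removing 3 electrons leaves Co³⁺ with 9 − 3 = 6 d electrons.
Δo > P, so pairing is preferred: the ground state is low-spin.
Filling d⁶ accordingly: t2g^6 e_g^0.
Orbital CFSE = -2.4Δo = -2.4 × 28500 = -68400 cm⁻¹.
Excess pairs vs high-spin: 3 − 1 = 2; pairing cost = +43600 cm⁻¹.
Net CFSE = -68400 + 43600 = -24800 cm⁻¹.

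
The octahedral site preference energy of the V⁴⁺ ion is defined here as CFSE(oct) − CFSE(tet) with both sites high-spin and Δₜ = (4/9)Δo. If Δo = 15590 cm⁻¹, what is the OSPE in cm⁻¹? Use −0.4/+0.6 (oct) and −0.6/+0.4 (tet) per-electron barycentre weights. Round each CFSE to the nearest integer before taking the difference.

V⁴⁺: group 5, so d-count = 5 − 4 = 1.
In an octahedral site d¹ (HS) is t2g^1 e_g^0, giving CFSE(oct) = -0.4Δo = -6236 cm⁻¹.
In a tetrahedral site the filling is e^1 t2^0: CFSE(tet) = -0.6Δₜ = -0.6 × (4/9)(15590) = -4157 cm⁻¹.
OSPE = -6236 − (-4157) = -2079 cm⁻¹.

-2079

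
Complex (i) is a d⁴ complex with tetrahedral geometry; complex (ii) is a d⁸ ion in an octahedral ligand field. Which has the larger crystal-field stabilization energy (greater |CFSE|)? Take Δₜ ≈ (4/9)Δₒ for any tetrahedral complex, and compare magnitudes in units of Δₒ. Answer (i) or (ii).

(ii)

(i): Tetrahedral splitting is small, so the complex is high-spin; e^2 t2^2, CFSE = -0.4Δₜ ≈ -0.18Δₒ.
(ii): t₂g⁶ eg², CFSE = -1.2Δₒ.
So (ii) has the larger |CFSE|.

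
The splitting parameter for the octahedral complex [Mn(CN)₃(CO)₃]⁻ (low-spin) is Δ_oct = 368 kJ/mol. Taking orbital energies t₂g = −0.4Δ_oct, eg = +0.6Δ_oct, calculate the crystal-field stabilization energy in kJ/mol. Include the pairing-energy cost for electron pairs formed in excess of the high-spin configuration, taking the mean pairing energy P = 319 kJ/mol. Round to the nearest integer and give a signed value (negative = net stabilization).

-98

Ligand charges: 3×(-1) from CN⁻ and 3×(+0) from CO sum to -3; with overall charge -1, Mn is +2.
Mn is in group 7, so Mn²⁺ is d⁵ (7 − 2 = 5).
Configuration: t₂g⁵ eg⁰.
CFSE(orbital) = 5×(-0.4Δ_oct) + 0×(0.6Δ_oct) = -2.0Δ_oct; with Δ_oct = 368 kJ/mol that is -736 kJ/mol.
Pairing penalty: 2 pairs vs 0 in the high-spin reference → 2 extra × P = 638 kJ/mol.
Overall CFSE = -736 + 638 = -98 kJ/mol.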